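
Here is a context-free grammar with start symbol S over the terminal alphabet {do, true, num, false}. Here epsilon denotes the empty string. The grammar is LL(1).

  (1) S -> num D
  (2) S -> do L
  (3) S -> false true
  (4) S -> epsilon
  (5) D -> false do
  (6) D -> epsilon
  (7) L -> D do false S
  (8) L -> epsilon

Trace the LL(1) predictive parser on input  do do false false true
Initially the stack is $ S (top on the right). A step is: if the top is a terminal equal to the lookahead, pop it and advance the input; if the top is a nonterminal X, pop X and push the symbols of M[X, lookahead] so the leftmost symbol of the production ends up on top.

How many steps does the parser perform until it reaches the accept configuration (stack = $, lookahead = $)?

step 1: stack=$ S  input=do do false false true $  — expand S -> do L
step 2: stack=$ L do  input=do do false false true $  — match do
step 3: stack=$ L  input=do false false true $  — expand L -> D do false S
step 4: stack=$ S false do D  input=do false false true $  — expand D -> epsilon
step 5: stack=$ S false do  input=do false false true $  — match do
step 6: stack=$ S false  input=false false true $  — match false
step 7: stack=$ S  input=false true $  — expand S -> false true
step 8: stack=$ true false  input=false true $  — match false
step 9: stack=$ true  input=true $  — match true
Accept reached after 9 steps.

9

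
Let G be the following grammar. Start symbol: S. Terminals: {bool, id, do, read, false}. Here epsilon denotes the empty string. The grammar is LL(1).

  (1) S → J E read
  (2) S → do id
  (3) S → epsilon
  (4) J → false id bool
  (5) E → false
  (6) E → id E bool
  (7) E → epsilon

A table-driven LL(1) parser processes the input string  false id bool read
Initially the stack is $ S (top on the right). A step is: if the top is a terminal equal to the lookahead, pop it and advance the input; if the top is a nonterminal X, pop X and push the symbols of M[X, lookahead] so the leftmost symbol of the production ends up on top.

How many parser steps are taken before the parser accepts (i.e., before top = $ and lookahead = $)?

step 1: stack=$ S  input=false id bool read $  — expand S → J E read
step 2: stack=$ read E J  input=false id bool read $  — expand J → false id bool
step 3: stack=$ read E bool id false  input=false id bool read $  — match false
step 4: stack=$ read E bool id  input=id bool read $  — match id
step 5: stack=$ read E bool  input=bool read $  — match bool
step 6: stack=$ read E  input=read $  — expand E → epsilon
step 7: stack=$ read  input=read $  — match read
Accept reached after 7 steps.

7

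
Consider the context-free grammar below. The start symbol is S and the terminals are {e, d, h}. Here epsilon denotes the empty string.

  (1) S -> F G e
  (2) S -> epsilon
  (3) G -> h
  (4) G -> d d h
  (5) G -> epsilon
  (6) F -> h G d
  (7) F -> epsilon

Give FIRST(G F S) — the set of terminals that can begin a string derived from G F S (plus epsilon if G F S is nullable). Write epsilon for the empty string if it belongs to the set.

FIRST(G) = {epsilon, d, h}
FIRST(F) = {epsilon, h}
FIRST(S) = {epsilon, d, e, h}  (via F G e)
FIRST(G F S): take FIRST of each symbol in turn, carrying on past any symbol whose FIRST contains epsilon; result {epsilon, d, e, h}.

{epsilon, d, e, h}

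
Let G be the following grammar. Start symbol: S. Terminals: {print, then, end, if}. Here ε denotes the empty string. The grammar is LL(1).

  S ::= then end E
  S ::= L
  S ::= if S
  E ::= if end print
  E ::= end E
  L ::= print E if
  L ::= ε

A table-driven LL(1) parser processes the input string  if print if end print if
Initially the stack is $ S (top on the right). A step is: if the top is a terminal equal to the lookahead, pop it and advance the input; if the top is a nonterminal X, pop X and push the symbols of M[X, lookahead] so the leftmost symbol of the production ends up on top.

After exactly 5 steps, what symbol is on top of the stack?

E

step 1: stack=$ S  input=if print if end print if $  — expand S ::= if S
step 2: stack=$ S if  input=if print if end print if $  — match if
step 3: stack=$ S  input=print if end print if $  — expand S ::= L
step 4: stack=$ L  input=print if end print if $  — expand L ::= print E if
step 5: stack=$ if E print  input=print if end print if $  — match print
Stack after step 5: $ if E (top = E).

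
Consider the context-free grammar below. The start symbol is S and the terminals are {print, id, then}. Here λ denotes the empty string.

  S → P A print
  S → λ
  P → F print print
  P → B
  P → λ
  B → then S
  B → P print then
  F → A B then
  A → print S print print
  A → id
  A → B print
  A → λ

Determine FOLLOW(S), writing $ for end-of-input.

FIRST(S) = {λ, id, print, then}  (via P A print)
FIRST(P) = {λ, id, print, then}  (via F print print, B)
FIRST(B) = {id, print, then}  (via P print then)
FIRST(A) = {λ, id, print, then}  (via B print)
FIRST(F) = {id, print, then}  (via A B then)
FOLLOW(S) includes $ since S is the start symbol.
FOLLOW(P): in S→P A print, P is followed by A print with FIRST {id, print, then}; in B→P print then, P is followed by print then with FIRST {print}. Thus FOLLOW(P) = {id, print, then}.
FOLLOW(B): in P→B, the suffix after B is empty, so FOLLOW(B) ⊇ FOLLOW(P) = {id, print, then}; in F→A B then, B is followed by then with FIRST {then}; in A→B print, B is followed by print with FIRST {print}. Thus FOLLOW(B) = {id, print, then}.
FOLLOW(S): in B→then S, the suffix after S is empty, so FOLLOW(S) ⊇ FOLLOW(B) = {id, print, then}; in A→print S print print, S is followed by print print with FIRST {print}. Thus FOLLOW(S) = {$, id, print, then}.
FOLLOW(F): in P→F print print, F is followed by print print with FIRST {print}. Thus FOLLOW(F) = {print}.
FOLLOW(A): in S→P A print, A is followed by print with FIRST {print}; in F→A B then, A is followed by B then with FIRST {id, print, then}. Thus FOLLOW(A) = {id, print, then}.

{$, id, print, then}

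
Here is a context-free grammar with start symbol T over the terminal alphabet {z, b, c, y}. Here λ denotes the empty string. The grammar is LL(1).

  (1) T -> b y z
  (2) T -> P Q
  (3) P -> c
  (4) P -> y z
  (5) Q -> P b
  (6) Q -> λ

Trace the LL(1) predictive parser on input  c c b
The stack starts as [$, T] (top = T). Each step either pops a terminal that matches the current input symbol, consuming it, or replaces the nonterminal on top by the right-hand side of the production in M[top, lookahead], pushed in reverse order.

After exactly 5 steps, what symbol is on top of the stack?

c

step 1: stack=$ T  input=c c b $  — expand T -> P Q
step 2: stack=$ Q P  input=c c b $  — expand P -> c
step 3: stack=$ Q c  input=c c b $  — match c
step 4: stack=$ Q  input=c b $  — expand Q -> P b
step 5: stack=$ b P  input=c b $  — expand P -> c
Stack after step 5: $ b c (top = c).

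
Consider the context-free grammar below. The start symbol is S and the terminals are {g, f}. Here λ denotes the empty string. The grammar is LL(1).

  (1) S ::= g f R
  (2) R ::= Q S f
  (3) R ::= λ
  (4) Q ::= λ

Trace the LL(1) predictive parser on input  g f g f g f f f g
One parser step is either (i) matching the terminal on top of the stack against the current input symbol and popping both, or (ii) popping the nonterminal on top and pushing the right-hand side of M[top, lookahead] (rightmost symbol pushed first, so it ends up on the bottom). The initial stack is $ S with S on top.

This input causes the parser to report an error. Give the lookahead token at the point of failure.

step 1: stack=$ S  input=g f g f g f f f g $  — expand S ::= g f R
step 2: stack=$ R f g  input=g f g f g f f f g $  — match g
step 3: stack=$ R f  input=f g f g f f f g $  — match f
step 4: stack=$ R  input=g f g f f f g $  — expand R ::= Q S f
step 5: stack=$ f S Q  input=g f g f f f g $  — expand Q ::= λ
step 6: stack=$ f S  input=g f g f f f g $  — expand S ::= g f R
step 7: stack=$ f R f g  input=g f g f f f g $  — match g
step 8: stack=$ f R f  input=f g f f f g $  — match f
step 9: stack=$ f R  input=g f f f g $  — expand R ::= Q S f
step 10: stack=$ f f S Q  input=g f f f g $  — expand Q ::= λ
step 11: stack=$ f f S  input=g f f f g $  — expand S ::= g f R
step 12: stack=$ f f R f g  input=g f f f g $  — match g
step 13: stack=$ f f R f  input=f f f g $  — match f
step 14: stack=$ f f R  input=f f g $  — expand R ::= λ
step 15: stack=$ f f  input=f f g $  — match f
step 16: stack=$ f  input=f g $  — match f
step 17: stack=$  input=g $  — error: stack empty but input remains

g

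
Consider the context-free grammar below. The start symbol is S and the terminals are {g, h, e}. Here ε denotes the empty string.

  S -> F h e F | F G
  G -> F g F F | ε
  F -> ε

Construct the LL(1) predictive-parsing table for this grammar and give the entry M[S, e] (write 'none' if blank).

none

FIRST(F): from F->ε we get {ε}. So FIRST(F) = {ε}.
FIRST(G): from G->F g F F we get {g}; from G->ε we get {ε}. So FIRST(G) = {ε, g}.
FIRST(S): from S->F h e F we get {h}; from S->F G we get {ε, g}. So FIRST(S) = {ε, g, h}.
FOLLOW(S) includes $ since S is the start symbol.
FOLLOW(S): S appears on no right-hand side. Thus FOLLOW(S) = {$}.
For S -> F h e F: FIRST(F h e F) = {h}, so it goes in M[S, t] for t ∈ {h}.
For S -> F G: FIRST(F G) = {ε, g}, so it goes in M[S, t] for t ∈ {g}; since ε ∈ FIRST, also for every t ∈ FOLLOW(S) = {$}.
None of these place a production in M[S, e].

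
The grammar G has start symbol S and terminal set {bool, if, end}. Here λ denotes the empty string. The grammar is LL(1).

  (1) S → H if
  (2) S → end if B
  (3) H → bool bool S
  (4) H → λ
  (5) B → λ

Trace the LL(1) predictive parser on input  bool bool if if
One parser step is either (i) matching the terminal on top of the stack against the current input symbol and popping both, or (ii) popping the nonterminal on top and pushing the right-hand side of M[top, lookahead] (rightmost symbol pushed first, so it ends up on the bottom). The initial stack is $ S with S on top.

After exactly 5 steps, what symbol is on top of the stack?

step 1: stack=$ S  input=bool bool if if $  — expand S → H if
step 2: stack=$ if H  input=bool bool if if $  — expand H → bool bool S
step 3: stack=$ if S bool bool  input=bool bool if if $  — match bool
step 4: stack=$ if S bool  input=bool if if $  — match bool
step 5: stack=$ if S  input=if if $  — expand S → H if
Stack after step 5: $ if if H (top = H).

H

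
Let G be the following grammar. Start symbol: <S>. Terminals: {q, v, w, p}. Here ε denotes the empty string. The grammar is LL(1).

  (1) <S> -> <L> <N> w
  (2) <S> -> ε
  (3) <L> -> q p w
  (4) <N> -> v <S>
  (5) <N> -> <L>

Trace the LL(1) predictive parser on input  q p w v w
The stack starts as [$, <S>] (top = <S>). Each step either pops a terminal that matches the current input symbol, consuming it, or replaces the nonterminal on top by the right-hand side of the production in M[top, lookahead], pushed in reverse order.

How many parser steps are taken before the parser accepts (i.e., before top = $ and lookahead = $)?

     Stack          Input        Action
  1  $ <S>          q p w v w $  expand <S> -> <L> <N> w
  2  $ w <N> <L>    q p w v w $  expand <L> -> q p w
  3  $ w <N> w p q  q p w v w $  match q
  4  $ w <N> w p    p w v w $    match p
  5  $ w <N> w      w v w $      match w
  6  $ w <N>        v w $        expand <N> -> v <S>
  7  $ w <S> v      v w $        match v
  8  $ w <S>        w $          expand <S> -> ε
  9  $ w            w $          match w
Accept reached after 9 steps.

9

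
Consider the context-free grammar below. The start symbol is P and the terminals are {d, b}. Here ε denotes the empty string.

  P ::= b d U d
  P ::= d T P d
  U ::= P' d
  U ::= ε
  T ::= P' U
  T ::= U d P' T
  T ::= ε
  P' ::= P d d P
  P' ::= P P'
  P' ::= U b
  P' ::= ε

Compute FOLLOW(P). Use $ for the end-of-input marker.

{$, b, d}

FIRST(P) = {b, d}
FIRST(U) = {ε, b, d}  (via P' d)
FIRST(P') = {ε, b, d}  (via P d d P, P P', U b)
FIRST(T) = {ε, b, d}  (via P' U, U d P' T)
FOLLOW(P) includes $ since P is the start symbol.
FOLLOW(T): in P::=d T P d, T is followed by P d with FIRST {b, d}; in T::=U d P' T, the suffix after T is empty (adds nothing new). Thus FOLLOW(T) = {b, d}.
FOLLOW(U): in P::=b d U d, U is followed by d with FIRST {d}; in T::=P' U, the suffix after U is empty, so FOLLOW(U) ⊇ FOLLOW(T) = {b, d}; in T::=U d P' T, U is followed by d P' T with FIRST {d}; in P'::=U b, U is followed by b with FIRST {b}. Thus FOLLOW(U) = {b, d}.
FOLLOW(P'): in U::=P' d, P' is followed by d with FIRST {d}; in T::=P' U, P' is followed by U with FIRST {ε, b, d}; in T::=P' U, the suffix after P' is nullable, so FOLLOW(P') ⊇ FOLLOW(T) = {b, d}; in T::=U d P' T, P' is followed by T with FIRST {ε, b, d}; in T::=U d P' T, the suffix after P' is nullable, so FOLLOW(P') ⊇ FOLLOW(T) = {b, d}; in P'::=P P', the suffix after P' is empty (adds nothing new). Thus FOLLOW(P') = {b, d}.
FOLLOW(P): in P::=d T P d, P is followed by d with FIRST {d}; in P'::=P d d P (occurrence 1), P is followed by d d P with FIRST {d}; in P'::=P d d P (occurrence 2), the suffix after P is empty, so FOLLOW(P) ⊇ FOLLOW(P') = {b, d}; in P'::=P P', P is followed by P' with FIRST {ε, b, d}; in P'::=P P', the suffix after P is nullable, so FOLLOW(P) ⊇ FOLLOW(P') = {b, d}. Thus FOLLOW(P) = {$, b, d}.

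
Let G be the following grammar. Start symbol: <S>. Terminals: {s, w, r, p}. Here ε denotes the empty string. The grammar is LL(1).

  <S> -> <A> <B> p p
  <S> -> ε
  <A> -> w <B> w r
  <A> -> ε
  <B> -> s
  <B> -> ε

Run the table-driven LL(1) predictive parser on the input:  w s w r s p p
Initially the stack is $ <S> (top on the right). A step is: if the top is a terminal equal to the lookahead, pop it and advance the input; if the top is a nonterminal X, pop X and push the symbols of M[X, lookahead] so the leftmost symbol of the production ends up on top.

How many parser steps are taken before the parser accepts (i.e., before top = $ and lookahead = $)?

11

      Stack                Input            Action
   1  $ <S>                w s w r s p p $  expand <S> -> <A> <B> p p
   2  $ p p <B> <A>        w s w r s p p $  expand <A> -> w <B> w r
   3  $ p p <B> r w <B> w  w s w r s p p $  match w
   4  $ p p <B> r w <B>    s w r s p p $    expand <B> -> s
   5  $ p p <B> r w s      s w r s p p $    match s
   6  $ p p <B> r w        w r s p p $      match w
   7  $ p p <B> r          r s p p $        match r
   8  $ p p <B>            s p p $          expand <B> -> s
   9  $ p p s              s p p $          match s
  10  $ p p                p p $            match p
  11  $ p                  p $              match p
Accept reached after 11 steps.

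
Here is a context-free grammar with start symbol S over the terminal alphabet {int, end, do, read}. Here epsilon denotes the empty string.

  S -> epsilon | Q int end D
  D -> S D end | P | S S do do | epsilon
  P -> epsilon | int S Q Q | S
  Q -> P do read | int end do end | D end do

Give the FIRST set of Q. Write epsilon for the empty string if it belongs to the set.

FIRST(S) = {epsilon, do, end, int}  (via Q int end D)
FIRST(P) = {epsilon, do, end, int}  (via S)
FIRST(D) = {epsilon, do, end, int}  (via S D end, P, S S do do)
FIRST(Q) = {do, end, int}  (via P do read, D end do)

{do, end, int}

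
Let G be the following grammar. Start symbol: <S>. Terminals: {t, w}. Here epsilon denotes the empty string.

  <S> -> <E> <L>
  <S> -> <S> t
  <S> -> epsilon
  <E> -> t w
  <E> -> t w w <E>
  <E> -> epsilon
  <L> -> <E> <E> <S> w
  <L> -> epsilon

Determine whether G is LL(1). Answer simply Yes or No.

No

FIRST(<S>) = {epsilon, t, w}
FIRST(<E>) = {epsilon, t}
FIRST(<L>) = {epsilon, t, w}
FOLLOW(<S>) = {$, t, w}
FOLLOW(<E>) = {$, t, w}
FOLLOW(<L>) = {$, t, w}
Cell M[<E>, t] receives both <E> -> t w and <E> -> t w w <E> and <E> -> epsilon — the grammar is not LL(1).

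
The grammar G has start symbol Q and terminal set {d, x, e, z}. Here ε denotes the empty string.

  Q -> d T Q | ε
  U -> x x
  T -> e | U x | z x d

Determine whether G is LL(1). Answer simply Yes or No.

FIRST(Q) = {ε, d}
FIRST(U) = {x}
FIRST(T) = {e, x, z}
FOLLOW(Q) = {$}
FOLLOW(U) = {x}
FOLLOW(T) = {$, d}
Each cell of M receives at most one production.

Yes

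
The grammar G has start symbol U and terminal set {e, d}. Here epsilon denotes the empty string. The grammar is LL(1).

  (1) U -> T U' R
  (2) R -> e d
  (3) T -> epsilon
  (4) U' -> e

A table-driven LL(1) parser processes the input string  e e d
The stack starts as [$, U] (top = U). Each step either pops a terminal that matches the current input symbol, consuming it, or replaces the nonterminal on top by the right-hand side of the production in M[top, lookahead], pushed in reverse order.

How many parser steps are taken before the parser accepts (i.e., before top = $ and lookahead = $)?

7

step 1: stack=$ U  input=e e d $  — expand U -> T U' R
step 2: stack=$ R U' T  input=e e d $  — expand T -> epsilon
step 3: stack=$ R U'  input=e e d $  — expand U' -> e
step 4: stack=$ R e  input=e e d $  — match e
step 5: stack=$ R  input=e d $  — expand R -> e d
step 6: stack=$ d e  input=e d $  — match e
step 7: stack=$ d  input=d $  — match d
Accept reached after 7 steps.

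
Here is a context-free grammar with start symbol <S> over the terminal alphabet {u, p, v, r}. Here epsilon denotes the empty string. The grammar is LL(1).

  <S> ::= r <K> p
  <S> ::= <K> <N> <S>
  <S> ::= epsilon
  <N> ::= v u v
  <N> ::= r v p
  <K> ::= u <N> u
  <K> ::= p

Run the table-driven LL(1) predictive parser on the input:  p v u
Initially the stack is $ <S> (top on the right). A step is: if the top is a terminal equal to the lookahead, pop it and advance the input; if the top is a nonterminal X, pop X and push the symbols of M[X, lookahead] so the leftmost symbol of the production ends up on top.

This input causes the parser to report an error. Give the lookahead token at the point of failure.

     Stack          Input    Action
  1  $ <S>          p v u $  expand <S> ::= <K> <N> <S>
  2  $ <S> <N> <K>  p v u $  expand <K> ::= p
  3  $ <S> <N> p    p v u $  match p
  4  $ <S> <N>      v u $    expand <N> ::= v u v
  5  $ <S> v u v    v u $    match v
  6  $ <S> v u      u $      match u
  7  $ <S> v        $        error: top is terminal v but lookahead is $

$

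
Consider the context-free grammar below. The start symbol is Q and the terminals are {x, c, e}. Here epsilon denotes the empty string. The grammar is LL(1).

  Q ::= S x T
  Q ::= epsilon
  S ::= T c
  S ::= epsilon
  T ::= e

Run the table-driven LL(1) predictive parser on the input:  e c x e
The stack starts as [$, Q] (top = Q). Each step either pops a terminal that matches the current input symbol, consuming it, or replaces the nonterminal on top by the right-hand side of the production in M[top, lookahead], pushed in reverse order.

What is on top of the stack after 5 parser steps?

x

     Stack      Input      Action
  1  $ Q        e c x e $  expand Q ::= S x T
  2  $ T x S    e c x e $  expand S ::= T c
  3  $ T x c T  e c x e $  expand T ::= e
  4  $ T x c e  e c x e $  match e
  5  $ T x c    c x e $    match c
Stack after step 5: $ T x (top = x).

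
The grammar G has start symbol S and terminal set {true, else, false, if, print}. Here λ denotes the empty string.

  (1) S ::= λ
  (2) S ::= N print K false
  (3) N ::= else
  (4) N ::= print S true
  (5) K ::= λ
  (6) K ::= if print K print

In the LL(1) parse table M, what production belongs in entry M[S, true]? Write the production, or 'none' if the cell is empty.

S ::= λ

FIRST(N): from N::=else we get {else}; from N::=print S true we get {print}. So FIRST(N) = {else, print}.
FIRST(K): from K::=λ we get {λ}; from K::=if print K print we get {if}. So FIRST(K) = {λ, if}.
FIRST(S): from S::=λ we get {λ}; from S::=N print K false we get {else, print}. So FIRST(S) = {λ, else, print}.
FOLLOW(S) includes $ since S is the start symbol.
FOLLOW(S): in N::=print S true, S is followed by true with FIRST {true}. Thus FOLLOW(S) = {$, true}.
For S ::= λ: FIRST(λ) = {λ}, so it goes in M[S, t] for t ∈ {}; since λ ∈ FIRST, also for every t ∈ FOLLOW(S) = {$, true}.
For S ::= N print K false: FIRST(N print K false) = {else, print}, so it goes in M[S, t] for t ∈ {else, print}.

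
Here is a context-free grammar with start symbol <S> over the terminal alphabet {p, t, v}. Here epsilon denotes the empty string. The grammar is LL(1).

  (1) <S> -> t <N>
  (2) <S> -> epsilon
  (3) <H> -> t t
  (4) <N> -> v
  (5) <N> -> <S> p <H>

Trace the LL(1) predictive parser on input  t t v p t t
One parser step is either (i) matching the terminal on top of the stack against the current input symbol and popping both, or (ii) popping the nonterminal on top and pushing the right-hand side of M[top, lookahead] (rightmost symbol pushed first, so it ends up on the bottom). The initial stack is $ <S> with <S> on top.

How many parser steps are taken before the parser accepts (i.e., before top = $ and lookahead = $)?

11

step 1: stack=$ <S>  input=t t v p t t $  — expand <S> -> t <N>
step 2: stack=$ <N> t  input=t t v p t t $  — match t
step 3: stack=$ <N>  input=t v p t t $  — expand <N> -> <S> p <H>
step 4: stack=$ <H> p <S>  input=t v p t t $  — expand <S> -> t <N>
step 5: stack=$ <H> p <N> t  input=t v p t t $  — match t
step 6: stack=$ <H> p <N>  input=v p t t $  — expand <N> -> v
step 7: stack=$ <H> p v  input=v p t t $  — match v
step 8: stack=$ <H> p  input=p t t $  — match p
step 9: stack=$ <H>  input=t t $  — expand <H> -> t t
step 10: stack=$ t t  input=t t $  — match t
step 11: stack=$ t  input=t $  — match t
Accept reached after 11 steps.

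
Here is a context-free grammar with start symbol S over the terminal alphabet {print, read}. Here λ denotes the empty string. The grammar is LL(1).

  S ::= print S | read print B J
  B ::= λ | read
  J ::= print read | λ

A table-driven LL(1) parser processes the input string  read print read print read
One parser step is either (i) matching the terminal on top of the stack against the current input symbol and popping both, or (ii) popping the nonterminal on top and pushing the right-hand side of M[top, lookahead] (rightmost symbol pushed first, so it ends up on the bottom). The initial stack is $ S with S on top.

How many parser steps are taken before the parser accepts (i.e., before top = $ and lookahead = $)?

     Stack             Input                         Action
  1  $ S               read print read print read $  expand S ::= read print B J
  2  $ J B print read  read print read print read $  match read
  3  $ J B print       print read print read $       match print
  4  $ J B             read print read $             expand B ::= read
  5  $ J read          read print read $             match read
  6  $ J               print read $                  expand J ::= print read
  7  $ read print      print read $                  match print
  8  $ read            read $                        match read
Accept reached after 8 steps.

8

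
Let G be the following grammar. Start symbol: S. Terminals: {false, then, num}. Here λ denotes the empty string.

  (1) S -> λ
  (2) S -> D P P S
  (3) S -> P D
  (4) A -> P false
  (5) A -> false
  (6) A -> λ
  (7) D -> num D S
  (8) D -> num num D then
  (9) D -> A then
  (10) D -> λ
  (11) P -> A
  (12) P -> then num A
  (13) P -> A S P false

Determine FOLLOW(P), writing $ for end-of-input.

FIRST(S) = {λ, false, num, then}  (via D P P S, P D)
FIRST(A) = {λ, false, num, then}  (via P false)
FIRST(D) = {λ, false, num, then}  (via A then)
FIRST(P) = {λ, false, num, then}  (via A, A S P false)
FOLLOW(S) includes $ since S is the start symbol.
FOLLOW(S): in S->D P P S, the suffix after S is empty (adds nothing new); in D->num D S, the suffix after S is empty, so FOLLOW(S) ⊇ FOLLOW(D) = {$, false, num, then}; in P->A S P false, S is followed by P false with FIRST {false, num, then}. Thus FOLLOW(S) = {$, false, num, then}.
FOLLOW(D): in S->D P P S, D is followed by P P S with FIRST {λ, false, num, then}; in S->D P P S, the suffix after D is nullable, so FOLLOW(D) ⊇ FOLLOW(S) = {$, false, num, then}; in S->P D, the suffix after D is empty, so FOLLOW(D) ⊇ FOLLOW(S) = {$, false, num, then}; in D->num D S, D is followed by S with FIRST {λ, false, num, then}; in D->num D S, the suffix after D is nullable (adds nothing new); in D->num num D then, D is followed by then with FIRST {then}. Thus FOLLOW(D) = {$, false, num, then}.
FOLLOW(P): in S->D P P S (occurrence 1), P is followed by P S with FIRST {λ, false, num, then}; in S->D P P S (occurrence 1), the suffix after P is nullable, so FOLLOW(P) ⊇ FOLLOW(S) = {$, false, num, then}; in S->D P P S (occurrence 2), P is followed by S with FIRST {λ, false, num, then}; in S->D P P S (occurrence 2), the suffix after P is nullable, so FOLLOW(P) ⊇ FOLLOW(S) = {$, false, num, then}; in S->P D, P is followed by D with FIRST {λ, false, num, then}; in S->P D, the suffix after P is nullable, so FOLLOW(P) ⊇ FOLLOW(S) = {$, false, num, then}; in A->P false, P is followed by false with FIRST {false}; in P->A S P false, P is followed by false with FIRST {false}. Thus FOLLOW(P) = {$, false, num, then}.
FOLLOW(A): in D->A then, A is followed by then with FIRST {then}; in P->A, the suffix after A is empty, so FOLLOW(A) ⊇ FOLLOW(P) = {$, false, num, then}; in P->then num A, the suffix after A is empty, so FOLLOW(A) ⊇ FOLLOW(P) = {$, false, num, then}; in P->A S P false, A is followed by S P false with FIRST {false, num, then}. Thus FOLLOW(A) = {$, false, num, then}.

{$, false, num, then}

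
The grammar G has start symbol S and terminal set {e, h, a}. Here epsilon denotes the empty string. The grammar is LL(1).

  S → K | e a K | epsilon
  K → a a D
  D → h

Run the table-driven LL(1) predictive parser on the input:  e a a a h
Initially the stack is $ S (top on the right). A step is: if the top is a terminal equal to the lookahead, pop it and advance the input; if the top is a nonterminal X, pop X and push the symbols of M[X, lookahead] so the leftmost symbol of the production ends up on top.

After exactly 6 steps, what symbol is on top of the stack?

D

     Stack    Input        Action
  1  $ S      e a a a h $  expand S → e a K
  2  $ K a e  e a a a h $  match e
  3  $ K a    a a a h $    match a
  4  $ K      a a h $      expand K → a a D
  5  $ D a a  a a h $      match a
  6  $ D a    a h $        match a
Stack after step 6: $ D (top = D).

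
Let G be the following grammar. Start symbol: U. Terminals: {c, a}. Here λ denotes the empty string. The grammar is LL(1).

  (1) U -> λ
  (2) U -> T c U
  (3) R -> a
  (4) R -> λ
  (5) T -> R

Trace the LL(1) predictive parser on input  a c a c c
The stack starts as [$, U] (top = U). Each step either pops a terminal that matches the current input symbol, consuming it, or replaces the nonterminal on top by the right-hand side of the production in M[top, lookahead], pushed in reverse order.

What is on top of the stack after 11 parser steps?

T

step 1: stack=$ U  input=a c a c c $  — expand U -> T c U
step 2: stack=$ U c T  input=a c a c c $  — expand T -> R
step 3: stack=$ U c R  input=a c a c c $  — expand R -> a
step 4: stack=$ U c a  input=a c a c c $  — match a
step 5: stack=$ U c  input=c a c c $  — match c
step 6: stack=$ U  input=a c c $  — expand U -> T c U
step 7: stack=$ U c T  input=a c c $  — expand T -> R
step 8: stack=$ U c R  input=a c c $  — expand R -> a
step 9: stack=$ U c a  input=a c c $  — match a
step 10: stack=$ U c  input=c c $  — match c
step 11: stack=$ U  input=c $  — expand U -> T c U
Stack after step 11: $ U c T (top = T).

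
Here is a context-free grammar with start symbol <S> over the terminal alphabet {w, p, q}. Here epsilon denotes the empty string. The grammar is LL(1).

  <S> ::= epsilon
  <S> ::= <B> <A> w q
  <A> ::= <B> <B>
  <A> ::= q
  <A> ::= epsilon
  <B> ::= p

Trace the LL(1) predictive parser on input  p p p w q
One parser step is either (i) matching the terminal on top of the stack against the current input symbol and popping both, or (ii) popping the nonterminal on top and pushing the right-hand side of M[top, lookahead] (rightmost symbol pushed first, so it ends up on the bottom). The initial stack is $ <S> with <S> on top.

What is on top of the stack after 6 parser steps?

step 1: stack=$ <S>  input=p p p w q $  — expand <S> ::= <B> <A> w q
step 2: stack=$ q w <A> <B>  input=p p p w q $  — expand <B> ::= p
step 3: stack=$ q w <A> p  input=p p p w q $  — match p
step 4: stack=$ q w <A>  input=p p w q $  — expand <A> ::= <B> <B>
step 5: stack=$ q w <B> <B>  input=p p w q $  — expand <B> ::= p
step 6: stack=$ q w <B> p  input=p p w q $  — match p
Stack after step 6: $ q w <B> (top = <B>).

<B>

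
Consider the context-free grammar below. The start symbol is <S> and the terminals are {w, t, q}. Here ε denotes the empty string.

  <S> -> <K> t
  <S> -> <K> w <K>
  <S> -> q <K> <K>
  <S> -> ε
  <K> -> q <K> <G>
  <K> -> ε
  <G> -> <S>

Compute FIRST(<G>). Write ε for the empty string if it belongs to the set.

FIRST(<K>) = {ε, q}
FIRST(<S>) = {ε, q, t, w}  (via <K> t, <K> w <K>)
FIRST(<G>) = {ε, q, t, w}  (via <S>)

{ε, q, t, w}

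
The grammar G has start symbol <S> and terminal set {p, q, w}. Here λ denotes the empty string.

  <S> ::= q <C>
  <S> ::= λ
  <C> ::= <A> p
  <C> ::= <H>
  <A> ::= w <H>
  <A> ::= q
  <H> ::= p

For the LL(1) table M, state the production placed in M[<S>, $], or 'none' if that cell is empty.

FIRST(<S>) = {λ, q}
FIRST(<A>) = {q, w}
FIRST(<H>) = {p}
FIRST(<C>) = {p, q, w}  (via <A> p, <H>)
FOLLOW(<S>) includes $ since <S> is the start symbol.
FOLLOW(<S>): <S> appears on no right-hand side. Thus FOLLOW(<S>) = {$}.
For <S> ::= q <C>: FIRST(q <C>) = {q}, so it goes in M[<S>, t] for t ∈ {q}.
For <S> ::= λ: FIRST(λ) = {λ}, so it goes in M[<S>, t] for t ∈ {}; since λ ∈ FIRST, also for every t ∈ FOLLOW(<S>) = {$}.

<S> ::= λ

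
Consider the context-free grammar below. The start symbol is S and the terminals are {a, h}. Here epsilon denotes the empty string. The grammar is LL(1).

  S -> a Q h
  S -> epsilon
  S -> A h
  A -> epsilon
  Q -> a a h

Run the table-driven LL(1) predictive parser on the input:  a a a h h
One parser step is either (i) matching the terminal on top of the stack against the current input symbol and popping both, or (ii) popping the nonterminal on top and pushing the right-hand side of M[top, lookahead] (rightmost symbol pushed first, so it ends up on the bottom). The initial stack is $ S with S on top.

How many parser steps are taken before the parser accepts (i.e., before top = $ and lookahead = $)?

7

     Stack      Input        Action
  1  $ S        a a a h h $  expand S -> a Q h
  2  $ h Q a    a a a h h $  match a
  3  $ h Q      a a h h $    expand Q -> a a h
  4  $ h h a a  a a h h $    match a
  5  $ h h a    a h h $      match a
  6  $ h h      h h $        match h
  7  $ h        h $          match h
Accept reached after 7 steps.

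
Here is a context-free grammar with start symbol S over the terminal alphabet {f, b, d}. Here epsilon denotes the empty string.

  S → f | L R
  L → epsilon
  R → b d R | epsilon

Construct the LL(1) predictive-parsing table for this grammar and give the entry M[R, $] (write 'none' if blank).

R → epsilon

FIRST(L) = {epsilon}
FIRST(R) = {epsilon, b}
FIRST(S) = {epsilon, b, f}  (via L R)
FOLLOW(S) includes $ since S is the start symbol.
FOLLOW(S): S appears on no right-hand side. Thus FOLLOW(S) = {$}.
FOLLOW(R): in S→L R, the suffix after R is empty, so FOLLOW(R) ⊇ FOLLOW(S) = {$}; in R→b d R, the suffix after R is empty (adds nothing new). Thus FOLLOW(R) = {$}.
For R → b d R: FIRST(b d R) = {b}, so it goes in M[R, t] for t ∈ {b}.
For R → epsilon: FIRST(epsilon) = {epsilon}, so it goes in M[R, t] for t ∈ {}; since epsilon ∈ FIRST, also for every t ∈ FOLLOW(R) = {$}.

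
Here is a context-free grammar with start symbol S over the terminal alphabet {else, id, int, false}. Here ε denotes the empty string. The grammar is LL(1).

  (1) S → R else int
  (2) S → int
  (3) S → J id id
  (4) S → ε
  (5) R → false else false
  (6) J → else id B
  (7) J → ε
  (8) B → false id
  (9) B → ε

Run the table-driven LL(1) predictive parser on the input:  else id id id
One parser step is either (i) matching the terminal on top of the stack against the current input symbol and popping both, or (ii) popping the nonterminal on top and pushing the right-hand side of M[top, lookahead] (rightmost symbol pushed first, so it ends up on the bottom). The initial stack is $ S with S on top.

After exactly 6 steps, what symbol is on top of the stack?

step 1: stack=$ S  input=else id id id $  — expand S → J id id
step 2: stack=$ id id J  input=else id id id $  — expand J → else id B
step 3: stack=$ id id B id else  input=else id id id $  — match else
step 4: stack=$ id id B id  input=id id id $  — match id
step 5: stack=$ id id B  input=id id $  — expand B → ε
step 6: stack=$ id id  input=id id $  — match id
Stack after step 6: $ id (top = id).

id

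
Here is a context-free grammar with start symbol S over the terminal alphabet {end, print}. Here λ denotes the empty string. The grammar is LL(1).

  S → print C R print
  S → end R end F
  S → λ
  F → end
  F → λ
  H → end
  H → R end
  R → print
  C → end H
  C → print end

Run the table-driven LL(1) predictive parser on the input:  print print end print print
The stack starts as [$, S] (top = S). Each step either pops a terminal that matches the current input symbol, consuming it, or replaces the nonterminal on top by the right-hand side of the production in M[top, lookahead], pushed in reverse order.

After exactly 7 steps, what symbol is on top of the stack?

print

step 1: stack=$ S  input=print print end print print $  — expand S → print C R print
step 2: stack=$ print R C print  input=print print end print print $  — match print
step 3: stack=$ print R C  input=print end print print $  — expand C → print end
step 4: stack=$ print R end print  input=print end print print $  — match print
step 5: stack=$ print R end  input=end print print $  — match end
step 6: stack=$ print R  input=print print $  — expand R → print
step 7: stack=$ print print  input=print print $  — match print
Stack after step 7: $ print (top = print).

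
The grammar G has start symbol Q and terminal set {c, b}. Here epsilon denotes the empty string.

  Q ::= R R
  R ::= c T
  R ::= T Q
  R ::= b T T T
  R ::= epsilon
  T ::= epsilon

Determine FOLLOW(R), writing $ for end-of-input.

FIRST(T): from T::=epsilon we get {epsilon}. So FIRST(T) = {epsilon}.
FIRST(Q): from Q::=R R we get {epsilon, b, c}. So FIRST(Q) = {epsilon, b, c}.
FIRST(R): from R::=c T we get {c}; from R::=T Q we get {epsilon, b, c}; from R::=b T T T we get {b}; from R::=epsilon we get {epsilon}. So FIRST(R) = {epsilon, b, c}.
FOLLOW(Q) includes $ since Q is the start symbol.
FOLLOW(Q): in R::=T Q, the suffix after Q is empty, so FOLLOW(Q) ⊇ FOLLOW(R) = {$, b, c}. Thus FOLLOW(Q) = {$, b, c}.
FOLLOW(R): in Q::=R R (occurrence 1), R is followed by R with FIRST {epsilon, b, c}; in Q::=R R (occurrence 1), the suffix after R is nullable, so FOLLOW(R) ⊇ FOLLOW(Q) = {$, b, c}; in Q::=R R (occurrence 2), the suffix after R is empty, so FOLLOW(R) ⊇ FOLLOW(Q) = {$, b, c}. Thus FOLLOW(R) = {$, b, c}.
FOLLOW(T): in R::=c T, the suffix after T is empty, so FOLLOW(T) ⊇ FOLLOW(R) = {$, b, c}; in R::=T Q, T is followed by Q with FIRST {epsilon, b, c}; in R::=T Q, the suffix after T is nullable, so FOLLOW(T) ⊇ FOLLOW(R) = {$, b, c}; in R::=b T T T (occurrence 1), T is followed by T T with FIRST {epsilon}; in R::=b T T T (occurrence 1), the suffix after T is nullable, so FOLLOW(T) ⊇ FOLLOW(R) = {$, b, c}; in R::=b T T T (occurrence 2), T is followed by T with FIRST {epsilon}; in R::=b T T T (occurrence 2), the suffix after T is nullable, so FOLLOW(T) ⊇ FOLLOW(R) = {$, b, c}; in R::=b T T T (occurrence 3), the suffix after T is empty, so FOLLOW(T) ⊇ FOLLOW(R) = {$, b, c}. Thus FOLLOW(T) = {$, b, c}.

{$, b, c}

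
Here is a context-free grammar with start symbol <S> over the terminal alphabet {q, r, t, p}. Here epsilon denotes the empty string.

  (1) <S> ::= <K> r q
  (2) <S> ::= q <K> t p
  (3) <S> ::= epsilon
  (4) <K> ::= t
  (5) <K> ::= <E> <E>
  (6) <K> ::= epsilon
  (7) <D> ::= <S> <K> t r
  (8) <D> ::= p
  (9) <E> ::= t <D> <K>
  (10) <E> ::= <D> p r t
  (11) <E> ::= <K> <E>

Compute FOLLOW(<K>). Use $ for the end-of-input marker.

{p, q, r, t}

FIRST(<S>): from <S>::=<K> r q we get {p, q, r, t}; from <S>::=q <K> t p we get {q}; from <S>::=epsilon we get {epsilon}. So FIRST(<S>) = {epsilon, p, q, r, t}.
FIRST(<K>): from <K>::=t we get {t}; from <K>::=<E> <E> we get {p, q, r, t}; from <K>::=epsilon we get {epsilon}. So FIRST(<K>) = {epsilon, p, q, r, t}.
FIRST(<D>): from <D>::=<S> <K> t r we get {p, q, r, t}; from <D>::=p we get {p}. So FIRST(<D>) = {p, q, r, t}.
FIRST(<E>): from <E>::=t <D> <K> we get {t}; from <E>::=<D> p r t we get {p, q, r, t}; from <E>::=<K> <E> we get {p, q, r, t}. So FIRST(<E>) = {p, q, r, t}.
FOLLOW(<S>) includes $ since <S> is the start symbol.
FOLLOW(<S>): in <D>::=<S> <K> t r, <S> is followed by <K> t r with FIRST {p, q, r, t}. Thus FOLLOW(<S>) = {$, p, q, r, t}.
FOLLOW(<K>): in <S>::=<K> r q, <K> is followed by r q with FIRST {r}; in <S>::=q <K> t p, <K> is followed by t p with FIRST {t}; in <D>::=<S> <K> t r, <K> is followed by t r with FIRST {t}; in <E>::=t <D> <K>, the suffix after <K> is empty, so FOLLOW(<K>) ⊇ FOLLOW(<E>) = {p, q, r, t}; in <E>::=<K> <E>, <K> is followed by <E> with FIRST {p, q, r, t}. Thus FOLLOW(<K>) = {p, q, r, t}.
FOLLOW(<E>): in <K>::=<E> <E> (occurrence 1), <E> is followed by <E> with FIRST {p, q, r, t}; in <K>::=<E> <E> (occurrence 2), the suffix after <E> is empty, so FOLLOW(<E>) ⊇ FOLLOW(<K>) = {p, q, r, t}; in <E>::=<K> <E>, the suffix after <E> is empty (adds nothing new). Thus FOLLOW(<E>) = {p, q, r, t}.
FOLLOW(<D>): in <E>::=t <D> <K>, <D> is followed by <K> with FIRST {epsilon, p, q, r, t}; in <E>::=t <D> <K>, the suffix after <D> is nullable, so FOLLOW(<D>) ⊇ FOLLOW(<E>) = {p, q, r, t}; in <E>::=<D> p r t, <D> is followed by p r t with FIRST {p}. Thus FOLLOW(<D>) = {p, q, r, t}.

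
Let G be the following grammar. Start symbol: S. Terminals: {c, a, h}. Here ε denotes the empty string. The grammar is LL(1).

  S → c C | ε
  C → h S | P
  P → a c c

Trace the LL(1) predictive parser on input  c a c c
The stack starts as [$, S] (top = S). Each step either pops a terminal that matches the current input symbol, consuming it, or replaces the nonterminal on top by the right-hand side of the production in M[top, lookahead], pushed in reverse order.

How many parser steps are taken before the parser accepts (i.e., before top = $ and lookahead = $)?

step 1: stack=$ S  input=c a c c $  — expand S → c C
step 2: stack=$ C c  input=c a c c $  — match c
step 3: stack=$ C  input=a c c $  — expand C → P
step 4: stack=$ P  input=a c c $  — expand P → a c c
step 5: stack=$ c c a  input=a c c $  — match a
step 6: stack=$ c c  input=c c $  — match c
step 7: stack=$ c  input=c $  — match c
Accept reached after 7 steps.

7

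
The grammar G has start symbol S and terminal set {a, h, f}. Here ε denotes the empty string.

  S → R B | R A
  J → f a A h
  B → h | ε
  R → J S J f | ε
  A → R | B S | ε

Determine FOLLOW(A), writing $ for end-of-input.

{$, f, h}

FIRST(J) = {f}
FIRST(B) = {ε, h}
FIRST(R) = {ε, f}  (via J S J f)
FIRST(S) = {ε, f, h}  (via R B, R A)
FIRST(A) = {ε, f, h}  (via R, B S)
FOLLOW(S) includes $ since S is the start symbol.
FOLLOW(J): in R→J S J f (occurrence 1), J is followed by S J f with FIRST {f, h}; in R→J S J f (occurrence 2), J is followed by f with FIRST {f}. Thus FOLLOW(J) = {f, h}.
FOLLOW(S): in R→J S J f, S is followed by J f with FIRST {f}; in A→B S, the suffix after S is empty, so FOLLOW(S) ⊇ FOLLOW(A) = {$, f, h}. Thus FOLLOW(S) = {$, f, h}.
FOLLOW(A): in S→R A, the suffix after A is empty, so FOLLOW(A) ⊇ FOLLOW(S) = {$, f, h}; in J→f a A h, A is followed by h with FIRST {h}. Thus FOLLOW(A) = {$, f, h}.
FOLLOW(B): in S→R B, the suffix after B is empty, so FOLLOW(B) ⊇ FOLLOW(S) = {$, f, h}; in A→B S, B is followed by S with FIRST {ε, f, h}; in A→B S, the suffix after B is nullable, so FOLLOW(B) ⊇ FOLLOW(A) = {$, f, h}. Thus FOLLOW(B) = {$, f, h}.
FOLLOW(R): in S→R B, R is followed by B with FIRST {ε, h}; in S→R B, the suffix after R is nullable, so FOLLOW(R) ⊇ FOLLOW(S) = {$, f, h}; in S→R A, R is followed by A with FIRST {ε, f, h}; in S→R A, the suffix after R is nullable, so FOLLOW(R) ⊇ FOLLOW(S) = {$, f, h}; in A→R, the suffix after R is empty, so FOLLOW(R) ⊇ FOLLOW(A) = {$, f, h}. Thus FOLLOW(R) = {$, f, h}.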